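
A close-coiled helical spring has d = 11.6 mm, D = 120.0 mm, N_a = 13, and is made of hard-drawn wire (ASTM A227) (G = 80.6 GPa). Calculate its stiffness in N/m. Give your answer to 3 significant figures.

k = Gd⁴/(8D³N_a) = (80.6×10³ × 11.6⁴) / (8 × 120.0³ × 13)
  = 1.45938e+09 / 1.79712e+08 = 8.1206 N/mm = 8120.6 N/m

8120 N/m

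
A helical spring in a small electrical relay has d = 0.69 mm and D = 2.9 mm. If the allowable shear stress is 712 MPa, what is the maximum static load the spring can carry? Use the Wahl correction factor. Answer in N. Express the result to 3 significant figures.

C = D/d = 2.9/0.69 = 4.2029
K_W = (4C−1)/(4C−4) + 0.615/C = 15.812/12.812 + 0.1463 = 1.3805
τ_max = K·8FD/(πd³) → F_max = τ_allow·πd³/(8DK)
F_max = 712·π·0.69³/(8·2.9·1.3805) = 734.81/32.027 = 22.943 N

22.9 N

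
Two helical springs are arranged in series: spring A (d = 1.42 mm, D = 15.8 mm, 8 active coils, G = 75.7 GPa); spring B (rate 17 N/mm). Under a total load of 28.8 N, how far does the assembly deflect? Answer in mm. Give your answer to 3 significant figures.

25.3 mm

k_A = Gd⁴/(8D³N_a) = (75.7×10³)(1.42⁴)/(8·15.8³·8) = 1.2193 N/mm
Series: 1/k_eq = 1/1.2193 + 1/17 = 0.87899; k_eq = 1.1377 N/mm
δ = F/k_eq = 28.8/1.1377 = 25.315 mm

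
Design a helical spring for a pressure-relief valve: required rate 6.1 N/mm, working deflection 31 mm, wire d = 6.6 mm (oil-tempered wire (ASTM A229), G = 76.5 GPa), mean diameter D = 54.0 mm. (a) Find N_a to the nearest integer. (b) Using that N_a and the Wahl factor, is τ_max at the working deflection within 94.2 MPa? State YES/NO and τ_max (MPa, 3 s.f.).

N_a = Gd⁴/(8D³k) = (76.5×10³)(6.6⁴)/(8·54.0³·6.1) = 18.89 → N_a = 19
Actual rate k = Gd⁴/(8D³·19) = 6.0647 N/mm
Working load F = kδ = 6.0647·31 = 188.01 N
C = 54.0/6.6 = 8.1818; K_W = (4C−1)/(4C−4)+0.615/C = 1.1796
τ_max = K_W·8FD/(πd³) = 1.1796·89.924 = 106.07 MPa
τ_max > 94.2 MPa → exceeds allowable

(a) 19 coils; (b) NO, τ_max = 106 MPa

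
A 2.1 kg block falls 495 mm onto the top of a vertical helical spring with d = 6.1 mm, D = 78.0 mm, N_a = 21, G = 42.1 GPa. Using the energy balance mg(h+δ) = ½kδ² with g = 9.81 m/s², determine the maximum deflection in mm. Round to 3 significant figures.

k = Gd⁴/(8D³N_a) = (42.1×10³)(6.1⁴)/(8·78.0³·21) = 0.73115 N/mm
W = mg = 2.1 × 9.81 = 20.601 N
½kδ² − Wδ − Wh = 0 → δ = (W + √(W² + 2kWh))/k
δ = (20.601 + √(424.4 + 14911.9))/0.73115 = (20.601 + 123.84)/0.73115 = 197.55 mm

198 mm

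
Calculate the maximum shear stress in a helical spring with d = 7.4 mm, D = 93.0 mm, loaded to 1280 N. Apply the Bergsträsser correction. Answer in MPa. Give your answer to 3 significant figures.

827 MPa

Spring index C = D/d = 93.0/7.4 = 12.5676
K_B = (4C+2)/(4C−3) = 52.270/47.270 = 1.1058
τ₀ = 8FD/(πd³) = 8·1280·93.0/(π·7.4³) = 952320/1273 = 748.06 MPa
τ_max = K·τ₀ = 1.1058 × 748.06 = 827.19 MPa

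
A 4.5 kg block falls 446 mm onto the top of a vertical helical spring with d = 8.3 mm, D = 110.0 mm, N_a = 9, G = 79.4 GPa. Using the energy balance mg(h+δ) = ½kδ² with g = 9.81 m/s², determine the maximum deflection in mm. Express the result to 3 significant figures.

112 mm

k = Gd⁴/(8D³N_a) = (79.4×10³)(8.3⁴)/(8·110.0³·9) = 3.9321 N/mm
W = mg = 4.5 × 9.81 = 44.145 N
½kδ² − Wδ − Wh = 0 → δ = (W + √(W² + 2kWh))/k
δ = (44.145 + √(1948.8 + 154835))/3.9321 = (44.145 + 395.96)/3.9321 = 111.93 mm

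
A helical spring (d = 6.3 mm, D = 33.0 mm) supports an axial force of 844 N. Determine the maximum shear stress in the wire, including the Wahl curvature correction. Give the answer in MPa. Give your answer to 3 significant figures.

Spring index C = D/d = 33.0/6.3 = 5.2381
K_W = (4C−1)/(4C−4) + 0.615/C = 19.952/16.952 + 0.1174 = 1.2944
τ₀ = 8FD/(πd³) = 8·844·33.0/(π·6.3³) = 222816/785.55 = 283.64 MPa
τ_max = K·τ₀ = 1.2944 × 283.64 = 367.14 MPa

367 MPa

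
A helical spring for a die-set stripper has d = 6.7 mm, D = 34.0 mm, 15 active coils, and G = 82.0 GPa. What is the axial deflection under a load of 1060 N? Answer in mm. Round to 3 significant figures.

30.3 mm

k = Gd⁴/(8D³N_a) = (82.0×10³)(6.7⁴)/(8·34.0³·15) = 35.034 N/mm
δ = F/k = 1060 / 35.034 = 30.256 mm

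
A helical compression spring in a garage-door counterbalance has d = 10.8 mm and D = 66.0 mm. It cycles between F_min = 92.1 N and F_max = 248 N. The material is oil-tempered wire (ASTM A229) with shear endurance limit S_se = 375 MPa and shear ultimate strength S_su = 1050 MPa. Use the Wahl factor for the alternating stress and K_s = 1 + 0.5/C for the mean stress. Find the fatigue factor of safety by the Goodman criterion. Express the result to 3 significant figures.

17.3

C = D/d = 66.0/10.8 = 6.1111; K_W = (4C−1)/(4C−4)+0.615/C = 1.2474; K_s = 1+0.5/C = 1.0818
F_a = (F_max−F_min)/2 = 77.95 N; F_m = (F_max+F_min)/2 = 170.05 N
τ_a = K_W·8F_aD/(πd³) = 1.2474 × 10.4 = 12.973 MPa
τ_m = K_s·8F_mD/(πd³) = 1.0818 × 22.688 = 24.544 MPa
Goodman: 1/n_f = τ_a/S_se + τ_m/S_su = 12.973/375 + 24.544/1050 = 0.03459 + 0.02338 = 0.057969
n_f = 1/0.057969 = 17.25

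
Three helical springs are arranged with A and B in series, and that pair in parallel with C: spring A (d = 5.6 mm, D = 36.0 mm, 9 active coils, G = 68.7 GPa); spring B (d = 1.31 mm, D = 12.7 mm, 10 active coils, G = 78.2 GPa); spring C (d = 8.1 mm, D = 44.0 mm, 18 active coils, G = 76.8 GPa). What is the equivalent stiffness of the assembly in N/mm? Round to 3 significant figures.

28.3 N/mm

k_A = Gd⁴/(8D³N_a) = (68.7×10³)(5.6⁴)/(8·36.0³·9) = 20.113 N/mm
k_B = Gd⁴/(8D³N_a) = (78.2×10³)(1.31⁴)/(8·12.7³·10) = 1.4054 N/mm
k_C = Gd⁴/(8D³N_a) = (76.8×10³)(8.1⁴)/(8·44.0³·18) = 26.951 N/mm
Springs A,B series: k_AB = 1/(1/20.113+1/1.4054) = 1.3136 N/mm; parallel with C: k_eq = 1.3136+26.951 = 28.265 N/mm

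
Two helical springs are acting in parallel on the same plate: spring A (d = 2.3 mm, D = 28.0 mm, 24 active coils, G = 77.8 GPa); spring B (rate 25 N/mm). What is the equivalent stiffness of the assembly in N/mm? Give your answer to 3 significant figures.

k_A = Gd⁴/(8D³N_a) = (77.8×10³)(2.3⁴)/(8·28.0³·24) = 0.51655 N/mm
Parallel: k_eq = 0.51655 + 25 = 25.517 N/mm

25.5 N/mm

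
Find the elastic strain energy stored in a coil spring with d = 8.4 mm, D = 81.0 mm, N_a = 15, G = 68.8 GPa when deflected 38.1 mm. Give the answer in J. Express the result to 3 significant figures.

k = Gd⁴/(8D³N_a) = (68.8×10³)(8.4⁴)/(8·81.0³·15) = 5.3712 N/mm
U = ½kδ² = 0.5 × 5.3712 × 38.1² = 3898.4 N·mm = 3.8984 J

3.90 J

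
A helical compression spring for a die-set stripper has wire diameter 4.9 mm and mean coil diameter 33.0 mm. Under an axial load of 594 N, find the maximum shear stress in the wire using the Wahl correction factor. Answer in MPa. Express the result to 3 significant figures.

519 MPa

Spring index C = D/d = 33.0/4.9 = 6.7347
K_W = (4C−1)/(4C−4) + 0.615/C = 25.939/22.939 + 0.0913 = 1.2221
τ₀ = 8FD/(πd³) = 8·594·33.0/(π·4.9³) = 156816/369.61 = 424.28 MPa
τ_max = K·τ₀ = 1.2221 × 424.28 = 518.51 MPa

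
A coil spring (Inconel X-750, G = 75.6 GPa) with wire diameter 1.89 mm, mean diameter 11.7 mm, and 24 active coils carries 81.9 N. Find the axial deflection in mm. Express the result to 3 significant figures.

k = Gd⁴/(8D³N_a) = (75.6×10³)(1.89⁴)/(8·11.7³·24) = 3.137 N/mm
δ = F/k = 81.9 / 3.137 = 26.108 mm

26.1 mm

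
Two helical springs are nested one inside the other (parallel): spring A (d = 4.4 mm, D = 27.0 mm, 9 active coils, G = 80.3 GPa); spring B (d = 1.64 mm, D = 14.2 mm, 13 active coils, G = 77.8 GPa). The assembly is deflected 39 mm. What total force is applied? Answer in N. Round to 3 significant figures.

902 N

k_A = Gd⁴/(8D³N_a) = (80.3×10³)(4.4⁴)/(8·27.0³·9) = 21.237 N/mm
k_B = Gd⁴/(8D³N_a) = (77.8×10³)(1.64⁴)/(8·14.2³·13) = 1.89 N/mm
Parallel: k_eq = 21.237 + 1.89 = 23.127 N/mm
F = k_eq·δ = 23.127·39 = 901.97 N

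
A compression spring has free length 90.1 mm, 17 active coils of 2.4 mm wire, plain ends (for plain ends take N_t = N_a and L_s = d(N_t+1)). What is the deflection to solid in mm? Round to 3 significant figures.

46.9 mm

N_t = 17; L_s = 2.4·18 = 43.2 mm
δ_solid = L₀ − L_s = 90.1 − 43.2 = 46.9 mm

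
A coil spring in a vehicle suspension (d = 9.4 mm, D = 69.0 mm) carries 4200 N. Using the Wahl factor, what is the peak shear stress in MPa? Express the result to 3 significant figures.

1070 MPa

Spring index C = D/d = 69.0/9.4 = 7.3404
K_W = (4C−1)/(4C−4) + 0.615/C = 28.362/25.362 + 0.0838 = 1.2021
τ₀ = 8FD/(πd³) = 8·4200·69.0/(π·9.4³) = 2.3184e+06/2609.4 = 888.49 MPa
τ_max = K·τ₀ = 1.2021 × 888.49 = 1068 MPa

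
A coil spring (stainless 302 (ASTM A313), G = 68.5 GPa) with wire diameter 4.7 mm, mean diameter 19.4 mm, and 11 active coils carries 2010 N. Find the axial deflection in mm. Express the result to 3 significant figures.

k = Gd⁴/(8D³N_a) = (68.5×10³)(4.7⁴)/(8·19.4³·11) = 52.023 N/mm
δ = F/k = 2010 / 52.023 = 38.637 mm

38.6 mm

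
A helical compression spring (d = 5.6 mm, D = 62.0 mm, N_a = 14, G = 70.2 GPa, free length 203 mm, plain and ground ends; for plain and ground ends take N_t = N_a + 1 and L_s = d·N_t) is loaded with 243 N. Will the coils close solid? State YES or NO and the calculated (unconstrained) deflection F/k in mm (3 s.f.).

NO, δ = 94.0 mm

k = Gd⁴/(8D³N_a) = (70.2×10³)(5.6⁴)/(8·62.0³·14) = 2.5864 N/mm
N_t = 15; L_s = 5.6·15 = 84 mm; δ_solid = L₀ − L_s = 203 − 84 = 119 mm
δ = F/k = 243/2.5864 = 93.953 mm
δ < δ_solid → spring does not go solid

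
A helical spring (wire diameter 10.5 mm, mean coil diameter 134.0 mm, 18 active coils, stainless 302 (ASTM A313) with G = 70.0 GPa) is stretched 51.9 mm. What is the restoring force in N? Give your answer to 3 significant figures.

k = Gd⁴/(8D³N_a) = (70.0×10³)(10.5⁴)/(8·134.0³·18) = 2.4557 N/mm
F = k·δ = 2.4557 × 51.9 = 127.45 N

127 N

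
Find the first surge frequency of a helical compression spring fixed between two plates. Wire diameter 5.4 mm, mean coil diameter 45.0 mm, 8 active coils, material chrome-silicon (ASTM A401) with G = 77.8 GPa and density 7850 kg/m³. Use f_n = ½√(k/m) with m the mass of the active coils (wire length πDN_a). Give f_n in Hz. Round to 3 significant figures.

118 Hz

k = Gd⁴/(8D³N_a) = (77.8×10³)(5.4⁴)/(8·45.0³·8) = 11.343 N/mm = 11343 N/m
Wire length L = πDN_a = π·45.0·8 = 1131 mm
m = ρ·(πd²/4)·L = 7850 × 22.902×10⁻⁶ m² × 1.131 m = 0.20333 kg
f_n = ½√(k/m) = 0.5·√(11343/0.20333) = 0.5·√(55788) = 118.1 Hz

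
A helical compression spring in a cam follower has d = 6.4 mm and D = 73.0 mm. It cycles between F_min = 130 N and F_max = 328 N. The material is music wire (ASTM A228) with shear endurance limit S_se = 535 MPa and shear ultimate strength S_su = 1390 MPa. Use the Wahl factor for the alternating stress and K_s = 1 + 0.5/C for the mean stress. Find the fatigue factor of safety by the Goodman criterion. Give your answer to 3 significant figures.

C = D/d = 73.0/6.4 = 11.4062; K_W = (4C−1)/(4C−4)+0.615/C = 1.1260; K_s = 1+0.5/C = 1.0438
F_a = (F_max−F_min)/2 = 99 N; F_m = (F_max+F_min)/2 = 229 N
τ_a = K_W·8F_aD/(πd³) = 1.1260 × 70.203 = 79.048 MPa
τ_m = K_s·8F_mD/(πd³) = 1.0438 × 162.39 = 169.51 MPa
Goodman: 1/n_f = τ_a/S_se + τ_m/S_su = 79.048/535 + 169.51/1390 = 0.14775 + 0.12195 = 0.2697
n_f = 1/0.2697 = 3.708

3.71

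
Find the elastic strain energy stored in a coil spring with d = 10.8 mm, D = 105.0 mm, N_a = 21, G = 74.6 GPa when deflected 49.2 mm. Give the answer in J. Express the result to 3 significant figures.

6.32 J

k = Gd⁴/(8D³N_a) = (74.6×10³)(10.8⁴)/(8·105.0³·21) = 5.2186 N/mm
U = ½kδ² = 0.5 × 5.2186 × 49.2² = 6316.2 N·mm = 6.3162 J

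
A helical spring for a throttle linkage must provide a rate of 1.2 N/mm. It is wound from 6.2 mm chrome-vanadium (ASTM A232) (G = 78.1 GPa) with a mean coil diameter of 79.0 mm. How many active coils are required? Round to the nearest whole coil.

24

N_a = Gd⁴/(8D³k) = (78.1×10³ × 6.2⁴)/(8 × 79.0³ × 1.2)
    = 1.15403e+08 / 4.73317e+06 = 24.38 → 24 coils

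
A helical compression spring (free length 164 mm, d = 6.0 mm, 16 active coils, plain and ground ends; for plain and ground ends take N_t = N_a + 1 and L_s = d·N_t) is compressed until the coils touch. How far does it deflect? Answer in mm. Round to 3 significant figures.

62.0 mm

N_t = 17; L_s = 6.0·17 = 102 mm
δ_solid = L₀ − L_s = 164 − 102 = 62 mm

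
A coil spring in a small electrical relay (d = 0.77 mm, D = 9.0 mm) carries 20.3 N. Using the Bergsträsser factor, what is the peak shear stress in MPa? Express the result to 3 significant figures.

1140 MPa

Spring index C = D/d = 9.0/0.77 = 11.6883
K_B = (4C+2)/(4C−3) = 48.753/43.753 = 1.1143
τ₀ = 8FD/(πd³) = 8·20.3·9.0/(π·0.77³) = 1461.6/1.4342 = 1019.1 MPa
τ_max = K·τ₀ = 1.1143 × 1019.1 = 1135.5 MPa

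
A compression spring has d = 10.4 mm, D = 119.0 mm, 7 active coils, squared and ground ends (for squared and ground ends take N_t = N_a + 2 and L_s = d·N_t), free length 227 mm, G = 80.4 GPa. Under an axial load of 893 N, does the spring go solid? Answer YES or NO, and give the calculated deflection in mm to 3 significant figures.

k = Gd⁴/(8D³N_a) = (80.4×10³)(10.4⁴)/(8·119.0³·7) = 9.9669 N/mm
N_t = 9; L_s = 10.4·9 = 93.6 mm; δ_solid = L₀ − L_s = 227 − 93.6 = 133.4 mm
δ = F/k = 893/9.9669 = 89.596 mm
δ < δ_solid → spring does not go solid

NO, δ = 89.6 mm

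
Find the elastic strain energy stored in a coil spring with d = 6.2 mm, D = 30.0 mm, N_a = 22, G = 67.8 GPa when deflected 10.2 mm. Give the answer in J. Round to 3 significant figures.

1.10 J

k = Gd⁴/(8D³N_a) = (67.8×10³)(6.2⁴)/(8·30.0³·22) = 21.082 N/mm
U = ½kδ² = 0.5 × 21.082 × 10.2² = 1096.7 N·mm = 1.0967 J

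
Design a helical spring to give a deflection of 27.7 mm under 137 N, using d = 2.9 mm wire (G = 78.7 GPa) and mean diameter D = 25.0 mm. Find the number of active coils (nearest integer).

Required rate k = F/δ = 137/27.7 = 4.9458 N/mm
N_a = Gd⁴/(8D³k) = (78.7×10³ × 2.9⁴)/(8 × 25.0³ × 4.9458)
    = 5.5663e+06 / 618231 = 9.004 → 9 coils

9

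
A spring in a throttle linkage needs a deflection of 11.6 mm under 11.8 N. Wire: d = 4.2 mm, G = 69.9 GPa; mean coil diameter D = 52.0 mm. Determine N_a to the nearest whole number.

Required rate k = F/δ = 11.8/11.6 = 1.0172 N/mm
N_a = Gd⁴/(8D³k) = (69.9×10³ × 4.2⁴)/(8 × 52.0³ × 1.0172)
    = 2.17508e+07 / 1.14426e+06 = 19.01 → 19 coils

19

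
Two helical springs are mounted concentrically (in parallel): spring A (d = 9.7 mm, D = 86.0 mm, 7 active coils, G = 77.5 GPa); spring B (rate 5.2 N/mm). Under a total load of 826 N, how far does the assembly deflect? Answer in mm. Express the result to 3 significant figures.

33.8 mm

k_A = Gd⁴/(8D³N_a) = (77.5×10³)(9.7⁴)/(8·86.0³·7) = 19.262 N/mm
Parallel: k_eq = 19.262 + 5.2 = 24.462 N/mm
δ = F/k_eq = 826/24.462 = 33.766 mm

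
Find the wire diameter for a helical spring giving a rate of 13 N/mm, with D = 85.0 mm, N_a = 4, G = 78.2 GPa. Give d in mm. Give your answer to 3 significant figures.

7.56 mm

d = (8D³N_a·k / G)^(1/4) = (8·85.0³·4·13 / (78.2×10³))^0.25
  = (3267)^0.25 = 7.5602 mm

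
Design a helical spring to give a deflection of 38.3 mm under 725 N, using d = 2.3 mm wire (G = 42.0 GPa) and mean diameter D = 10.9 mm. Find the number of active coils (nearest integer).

6

Required rate k = F/δ = 725/38.3 = 18.93 N/mm
N_a = Gd⁴/(8D³k) = (42.0×10³ × 2.3⁴)/(8 × 10.9³ × 18.93)
    = 1.17533e+06 / 196114 = 5.993 → 6 coils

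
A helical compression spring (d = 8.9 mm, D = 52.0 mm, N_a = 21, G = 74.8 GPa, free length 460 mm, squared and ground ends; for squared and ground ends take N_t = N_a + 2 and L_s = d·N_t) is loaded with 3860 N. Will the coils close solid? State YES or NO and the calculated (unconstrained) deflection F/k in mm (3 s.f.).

k = Gd⁴/(8D³N_a) = (74.8×10³)(8.9⁴)/(8·52.0³·21) = 19.867 N/mm
N_t = 23; L_s = 8.9·23 = 204.7 mm; δ_solid = L₀ − L_s = 460 − 204.7 = 255.3 mm
δ = F/k = 3860/19.867 = 194.29 mm
δ < δ_solid → spring does not go solid

NO, δ = 194 mm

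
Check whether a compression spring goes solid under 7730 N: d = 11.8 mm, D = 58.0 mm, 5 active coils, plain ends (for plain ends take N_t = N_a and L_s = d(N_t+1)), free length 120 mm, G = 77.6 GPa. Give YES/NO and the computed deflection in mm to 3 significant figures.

k = Gd⁴/(8D³N_a) = (77.6×10³)(11.8⁴)/(8·58.0³·5) = 192.77 N/mm
N_t = 5; L_s = 11.8·6 = 70.8 mm; δ_solid = L₀ − L_s = 120 − 70.8 = 49.2 mm
δ = F/k = 7730/192.77 = 40.099 mm
δ < δ_solid → spring does not go solid

NO, δ = 40.1 mm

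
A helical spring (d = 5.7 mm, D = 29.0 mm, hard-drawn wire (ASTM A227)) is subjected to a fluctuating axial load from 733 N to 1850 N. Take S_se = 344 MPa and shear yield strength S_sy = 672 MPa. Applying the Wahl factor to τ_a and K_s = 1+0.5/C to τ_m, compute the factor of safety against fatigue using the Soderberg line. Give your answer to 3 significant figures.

0.593

C = D/d = 29.0/5.7 = 5.0877; K_W = (4C−1)/(4C−4)+0.615/C = 1.3044; K_s = 1+0.5/C = 1.0983
F_a = (F_max−F_min)/2 = 558.5 N; F_m = (F_max+F_min)/2 = 1291.5 N
τ_a = K_W·8F_aD/(πd³) = 1.3044 × 222.71 = 290.49 MPa
τ_m = K_s·8F_mD/(πd³) = 1.0983 × 515 = 565.61 MPa
Soderberg: 1/n_f = τ_a/S_se + τ_m/S_sy = 290.49/344 + 565.61/672 = 0.84445 + 0.84169 = 1.6861
n_f = 1/1.6861 = 0.5931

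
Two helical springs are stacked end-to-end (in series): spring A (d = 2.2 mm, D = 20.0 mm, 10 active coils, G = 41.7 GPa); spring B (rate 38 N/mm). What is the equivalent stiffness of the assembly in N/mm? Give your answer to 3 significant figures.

k_A = Gd⁴/(8D³N_a) = (41.7×10³)(2.2⁴)/(8·20.0³·10) = 1.5263 N/mm
Series: 1/k_eq = 1/1.5263 + 1/38 = 0.68148; k_eq = 1.4674 N/mm

1.47 N/mm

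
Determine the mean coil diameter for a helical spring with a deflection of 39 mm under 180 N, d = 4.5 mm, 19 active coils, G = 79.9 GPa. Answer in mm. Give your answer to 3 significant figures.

36.0 mm

Required rate k = F/δ = 180/39 = 4.6154 N/mm
D = (Gd⁴/(8N_a·k))^(1/3) = (79.9×10³·4.5⁴/(8·19·4.6154))^(1/3)
  = (46703.1)^(1/3) = 36.0121 mm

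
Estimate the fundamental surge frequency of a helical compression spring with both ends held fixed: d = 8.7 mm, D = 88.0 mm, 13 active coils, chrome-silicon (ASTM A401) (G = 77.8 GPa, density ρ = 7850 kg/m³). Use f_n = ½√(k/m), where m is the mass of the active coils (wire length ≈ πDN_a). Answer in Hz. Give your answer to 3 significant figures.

30.6 Hz

k = Gd⁴/(8D³N_a) = (77.8×10³)(8.7⁴)/(8·88.0³·13) = 6.2889 N/mm = 6288.9 N/m
Wire length L = πDN_a = π·88.0·13 = 3594 mm
m = ρ·(πd²/4)·L = 7850 × 59.447×10⁻⁶ m² × 3.594 m = 1.6772 kg
f_n = ½√(k/m) = 0.5·√(6288.9/1.6772) = 0.5·√(3749.7) = 30.618 Hz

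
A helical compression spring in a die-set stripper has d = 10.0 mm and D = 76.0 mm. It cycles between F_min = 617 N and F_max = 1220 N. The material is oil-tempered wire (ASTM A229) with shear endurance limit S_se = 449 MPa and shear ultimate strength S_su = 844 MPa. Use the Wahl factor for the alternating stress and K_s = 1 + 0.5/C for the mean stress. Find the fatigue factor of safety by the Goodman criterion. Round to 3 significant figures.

2.63

C = D/d = 76.0/10.0 = 7.6000; K_W = (4C−1)/(4C−4)+0.615/C = 1.1946; K_s = 1+0.5/C = 1.0658
F_a = (F_max−F_min)/2 = 301.5 N; F_m = (F_max+F_min)/2 = 918.5 N
τ_a = K_W·8F_aD/(πd³) = 1.1946 × 58.35 = 69.702 MPa
τ_m = K_s·8F_mD/(πd³) = 1.0658 × 177.76 = 189.45 MPa
Goodman: 1/n_f = τ_a/S_se + τ_m/S_su = 69.702/449 + 189.45/844 = 0.15524 + 0.22447 = 0.37971
n_f = 1/0.37971 = 2.634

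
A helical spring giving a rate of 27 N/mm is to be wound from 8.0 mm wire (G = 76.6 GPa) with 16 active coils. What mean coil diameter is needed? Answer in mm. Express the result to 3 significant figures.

44.9 mm

D = (Gd⁴/(8N_a·k))^(1/3) = (76.6×10³·8.0⁴/(8·16·27))^(1/3)
  = (90785.2)^(1/3) = 44.9440 mm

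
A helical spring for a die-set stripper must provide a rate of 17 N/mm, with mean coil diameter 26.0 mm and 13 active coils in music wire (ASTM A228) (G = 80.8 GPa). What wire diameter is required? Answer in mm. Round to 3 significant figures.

4.43 mm

d = (8D³N_a·k / G)^(1/4) = (8·26.0³·13·17 / (80.8×10³))^0.25
  = (384.58)^0.25 = 4.4284 mm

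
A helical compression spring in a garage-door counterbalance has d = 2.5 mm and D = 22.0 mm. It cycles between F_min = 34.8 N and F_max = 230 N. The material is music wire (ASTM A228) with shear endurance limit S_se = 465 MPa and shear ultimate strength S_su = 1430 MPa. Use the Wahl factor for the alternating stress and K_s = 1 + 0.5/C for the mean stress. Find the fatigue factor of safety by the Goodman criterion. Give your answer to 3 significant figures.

C = D/d = 22.0/2.5 = 8.8000; K_W = (4C−1)/(4C−4)+0.615/C = 1.1660; K_s = 1+0.5/C = 1.0568
F_a = (F_max−F_min)/2 = 97.6 N; F_m = (F_max+F_min)/2 = 132.4 N
τ_a = K_W·8F_aD/(πd³) = 1.1660 × 349.94 = 408.04 MPa
τ_m = K_s·8F_mD/(πd³) = 1.0568 × 474.71 = 501.68 MPa
Goodman: 1/n_f = τ_a/S_se + τ_m/S_su = 408.04/465 + 501.68/1430 = 0.87751 + 0.35083 = 1.2283
n_f = 1/1.2283 = 0.8141

0.814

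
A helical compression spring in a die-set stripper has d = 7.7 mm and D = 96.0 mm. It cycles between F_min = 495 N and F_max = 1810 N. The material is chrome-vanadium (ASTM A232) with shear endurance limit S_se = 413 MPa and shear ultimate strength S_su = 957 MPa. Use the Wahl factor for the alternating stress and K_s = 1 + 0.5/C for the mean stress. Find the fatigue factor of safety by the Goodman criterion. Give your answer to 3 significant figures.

0.617

C = D/d = 96.0/7.7 = 12.4675; K_W = (4C−1)/(4C−4)+0.615/C = 1.1147; K_s = 1+0.5/C = 1.0401
F_a = (F_max−F_min)/2 = 657.5 N; F_m = (F_max+F_min)/2 = 1152.5 N
τ_a = K_W·8F_aD/(πd³) = 1.1147 × 352.07 = 392.47 MPa
τ_m = K_s·8F_mD/(πd³) = 1.0401 × 617.13 = 641.88 MPa
Goodman: 1/n_f = τ_a/S_se + τ_m/S_su = 392.47/413 + 641.88/957 = 0.95029 + 0.67073 = 1.621
n_f = 1/1.621 = 0.6169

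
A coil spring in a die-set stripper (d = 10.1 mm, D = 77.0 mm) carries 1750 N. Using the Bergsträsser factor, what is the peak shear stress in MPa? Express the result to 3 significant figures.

Spring index C = D/d = 77.0/10.1 = 7.6238
K_B = (4C+2)/(4C−3) = 32.495/27.495 = 1.1819
τ₀ = 8FD/(πd³) = 8·1750·77.0/(π·10.1³) = 1.078e+06/3236.8 = 333.05 MPa
τ_max = K·τ₀ = 1.1819 × 333.05 = 393.61 MPa

394 MPa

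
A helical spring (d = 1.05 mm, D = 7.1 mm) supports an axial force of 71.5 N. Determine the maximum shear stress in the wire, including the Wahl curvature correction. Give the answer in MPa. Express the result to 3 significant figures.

1360 MPa

Spring index C = D/d = 7.1/1.05 = 6.7619
K_W = (4C−1)/(4C−4) + 0.615/C = 26.048/23.048 + 0.0910 = 1.2211
τ₀ = 8FD/(πd³) = 8·71.5·7.1/(π·1.05³) = 4061.2/3.6368 = 1116.7 MPa
τ_max = K·τ₀ = 1.2211 × 1116.7 = 1363.6 MPa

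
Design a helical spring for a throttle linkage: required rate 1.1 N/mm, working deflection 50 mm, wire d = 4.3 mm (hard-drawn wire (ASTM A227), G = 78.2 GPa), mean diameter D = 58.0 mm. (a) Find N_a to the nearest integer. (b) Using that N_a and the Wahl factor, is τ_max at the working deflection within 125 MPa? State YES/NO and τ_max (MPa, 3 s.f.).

(a) 16 coils; (b) YES, τ_max = 110 MPa

N_a = Gd⁴/(8D³k) = (78.2×10³)(4.3⁴)/(8·58.0³·1.1) = 15.57 → N_a = 16
Actual rate k = Gd⁴/(8D³·16) = 1.0705 N/mm
Working load F = kδ = 1.0705·50 = 53.525 N
C = 58.0/4.3 = 13.4884; K_W = (4C−1)/(4C−4)+0.615/C = 1.1057
τ_max = K_W·8FD/(πd³) = 1.1057·99.43 = 109.94 MPa
τ_max ≤ 125 MPa → acceptable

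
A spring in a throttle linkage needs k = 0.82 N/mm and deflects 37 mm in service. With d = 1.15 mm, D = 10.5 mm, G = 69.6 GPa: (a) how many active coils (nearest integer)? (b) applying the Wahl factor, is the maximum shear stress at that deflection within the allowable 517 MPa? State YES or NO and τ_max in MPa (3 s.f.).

(a) 16 coils; (b) NO, τ_max = 620 MPa

N_a = Gd⁴/(8D³k) = (69.6×10³)(1.15⁴)/(8·10.5³·0.82) = 16.03 → N_a = 16
Actual rate k = Gd⁴/(8D³·16) = 0.82153 N/mm
Working load F = kδ = 0.82153·37 = 30.397 N
C = 10.5/1.15 = 9.1304; K_W = (4C−1)/(4C−4)+0.615/C = 1.1596
τ_max = K_W·8FD/(πd³) = 1.1596·534.39 = 619.68 MPa
τ_max > 517 MPa → exceeds allowable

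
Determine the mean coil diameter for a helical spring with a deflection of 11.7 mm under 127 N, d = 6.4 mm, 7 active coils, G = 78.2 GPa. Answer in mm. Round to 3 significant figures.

60.0 mm

Required rate k = F/δ = 127/11.7 = 10.855 N/mm
D = (Gd⁴/(8N_a·k))^(1/3) = (78.2×10³·6.4⁴/(8·7·10.855))^(1/3)
  = (215834)^(1/3) = 59.9847 mm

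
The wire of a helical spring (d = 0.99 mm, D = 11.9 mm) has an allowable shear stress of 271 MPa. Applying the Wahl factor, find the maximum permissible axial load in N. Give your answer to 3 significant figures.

C = D/d = 11.9/0.99 = 12.0202
K_W = (4C−1)/(4C−4) + 0.615/C = 47.081/44.081 + 0.0512 = 1.1192
τ_max = K·8FD/(πd³) → F_max = τ_allow·πd³/(8DK)
F_max = 271·π·0.99³/(8·11.9·1.1192) = 826.09/106.55 = 7.753 N

7.75 N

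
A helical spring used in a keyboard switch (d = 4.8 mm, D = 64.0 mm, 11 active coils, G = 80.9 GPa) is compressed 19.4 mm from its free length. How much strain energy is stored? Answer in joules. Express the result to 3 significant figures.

k = Gd⁴/(8D³N_a) = (80.9×10³)(4.8⁴)/(8·64.0³·11) = 1.8616 N/mm
U = ½kδ² = 0.5 × 1.8616 × 19.4² = 350.32 N·mm = 0.35032 J

0.350 J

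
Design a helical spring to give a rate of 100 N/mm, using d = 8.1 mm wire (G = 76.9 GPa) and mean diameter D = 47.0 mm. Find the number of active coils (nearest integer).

4

N_a = Gd⁴/(8D³k) = (76.9×10³ × 8.1⁴)/(8 × 47.0³ × 100)
    = 3.31029e+08 / 8.30584e+07 = 3.986 → 4 coils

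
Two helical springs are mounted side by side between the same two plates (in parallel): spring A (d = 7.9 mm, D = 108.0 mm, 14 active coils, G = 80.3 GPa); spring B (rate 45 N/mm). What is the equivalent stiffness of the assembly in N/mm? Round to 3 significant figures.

47.2 N/mm

k_A = Gd⁴/(8D³N_a) = (80.3×10³)(7.9⁴)/(8·108.0³·14) = 2.2168 N/mm
Parallel: k_eq = 2.2168 + 45 = 47.217 N/mm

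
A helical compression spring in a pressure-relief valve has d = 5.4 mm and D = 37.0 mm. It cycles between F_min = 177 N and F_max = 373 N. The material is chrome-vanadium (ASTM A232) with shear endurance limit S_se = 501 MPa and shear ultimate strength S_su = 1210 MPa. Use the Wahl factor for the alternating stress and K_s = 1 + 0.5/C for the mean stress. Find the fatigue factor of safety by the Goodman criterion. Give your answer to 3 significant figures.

C = D/d = 37.0/5.4 = 6.8519; K_W = (4C−1)/(4C−4)+0.615/C = 1.2179; K_s = 1+0.5/C = 1.0730
F_a = (F_max−F_min)/2 = 98 N; F_m = (F_max+F_min)/2 = 275 N
τ_a = K_W·8F_aD/(πd³) = 1.2179 × 58.639 = 71.418 MPa
τ_m = K_s·8F_mD/(πd³) = 1.0730 × 164.55 = 176.56 MPa
Goodman: 1/n_f = τ_a/S_se + τ_m/S_su = 71.418/501 + 176.56/1210 = 0.14255 + 0.14591 = 0.28846
n_f = 1/0.28846 = 3.467

3.47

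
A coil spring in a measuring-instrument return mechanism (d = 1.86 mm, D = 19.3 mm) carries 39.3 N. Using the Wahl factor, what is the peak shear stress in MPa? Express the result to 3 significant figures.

Spring index C = D/d = 19.3/1.86 = 10.3763
K_W = (4C−1)/(4C−4) + 0.615/C = 40.505/37.505 + 0.0593 = 1.1393
τ₀ = 8FD/(πd³) = 8·39.3·19.3/(π·1.86³) = 6067.92/20.216 = 300.16 MPa
τ_max = K·τ₀ = 1.1393 × 300.16 = 341.96 MPa

342 MPa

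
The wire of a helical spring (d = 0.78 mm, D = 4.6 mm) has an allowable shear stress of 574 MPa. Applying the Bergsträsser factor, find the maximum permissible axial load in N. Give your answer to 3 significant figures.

C = D/d = 4.6/0.78 = 5.8974
K_B = (4C+2)/(4C−3) = 25.590/20.590 = 1.2428
τ_max = K·8FD/(πd³) → F_max = τ_allow·πd³/(8DK)
F_max = 574·π·0.78³/(8·4.6·1.2428) = 855.75/45.736 = 18.71 N

18.7 N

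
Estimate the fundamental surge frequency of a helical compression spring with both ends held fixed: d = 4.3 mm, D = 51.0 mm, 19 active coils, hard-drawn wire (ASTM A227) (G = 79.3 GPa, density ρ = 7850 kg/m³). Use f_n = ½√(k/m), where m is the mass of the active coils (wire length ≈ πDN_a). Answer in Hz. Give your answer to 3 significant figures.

k = Gd⁴/(8D³N_a) = (79.3×10³)(4.3⁴)/(8·51.0³·19) = 1.3446 N/mm = 1344.6 N/m
Wire length L = πDN_a = π·51.0·19 = 3044.2 mm
m = ρ·(πd²/4)·L = 7850 × 14.522×10⁻⁶ m² × 3.0442 m = 0.34703 kg
f_n = ½√(k/m) = 0.5·√(1344.6/0.34703) = 0.5·√(3874.6) = 31.123 Hz

31.1 Hz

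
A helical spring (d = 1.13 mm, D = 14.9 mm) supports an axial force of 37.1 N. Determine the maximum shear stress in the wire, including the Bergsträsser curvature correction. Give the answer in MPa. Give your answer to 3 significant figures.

1070 MPa

Spring index C = D/d = 14.9/1.13 = 13.1858
K_B = (4C+2)/(4C−3) = 54.743/49.743 = 1.1005
τ₀ = 8FD/(πd³) = 8·37.1·14.9/(π·1.13³) = 4422.32/4.533 = 975.58 MPa
τ_max = K·τ₀ = 1.1005 × 975.58 = 1073.6 MPa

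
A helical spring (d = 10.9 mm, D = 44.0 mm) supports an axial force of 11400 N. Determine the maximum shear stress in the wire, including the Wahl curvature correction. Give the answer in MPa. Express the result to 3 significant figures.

1380 MPa

Spring index C = D/d = 44.0/10.9 = 4.0367
K_W = (4C−1)/(4C−4) + 0.615/C = 15.147/12.147 + 0.1524 = 1.3993
τ₀ = 8FD/(πd³) = 8·11400·44.0/(π·10.9³) = 4.0128e+06/4068.5 = 986.32 MPa
τ_max = K·τ₀ = 1.3993 × 986.32 = 1380.2 MPa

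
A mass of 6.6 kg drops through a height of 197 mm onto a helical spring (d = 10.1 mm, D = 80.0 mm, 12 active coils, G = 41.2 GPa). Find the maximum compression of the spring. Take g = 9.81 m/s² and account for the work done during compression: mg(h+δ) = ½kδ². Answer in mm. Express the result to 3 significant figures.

k = Gd⁴/(8D³N_a) = (41.2×10³)(10.1⁴)/(8·80.0³·12) = 8.7225 N/mm
W = mg = 6.6 × 9.81 = 64.746 N
½kδ² − Wδ − Wh = 0 → δ = (W + √(W² + 2kWh))/k
δ = (64.746 + √(4192 + 222511))/8.7225 = (64.746 + 476.13)/8.7225 = 62.01 mm

62.0 mm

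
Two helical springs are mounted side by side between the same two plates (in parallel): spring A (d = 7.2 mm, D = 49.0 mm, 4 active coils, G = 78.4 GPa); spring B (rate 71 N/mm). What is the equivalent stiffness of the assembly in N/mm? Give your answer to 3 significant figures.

127 N/mm

k_A = Gd⁴/(8D³N_a) = (78.4×10³)(7.2⁴)/(8·49.0³·4) = 55.964 N/mm
Parallel: k_eq = 55.964 + 71 = 126.96 N/mm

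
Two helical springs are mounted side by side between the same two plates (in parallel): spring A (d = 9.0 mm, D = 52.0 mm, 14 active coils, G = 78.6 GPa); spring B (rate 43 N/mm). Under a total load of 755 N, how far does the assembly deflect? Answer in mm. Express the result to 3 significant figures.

9.97 mm

k_A = Gd⁴/(8D³N_a) = (78.6×10³)(9.0⁴)/(8·52.0³·14) = 32.746 N/mm
Parallel: k_eq = 32.746 + 43 = 75.746 N/mm
δ = F/k_eq = 755/75.746 = 9.9675 mm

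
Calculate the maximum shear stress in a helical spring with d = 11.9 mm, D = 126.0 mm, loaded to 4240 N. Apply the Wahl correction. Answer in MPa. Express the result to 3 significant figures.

917 MPa

Spring index C = D/d = 126.0/11.9 = 10.5882
K_W = (4C−1)/(4C−4) + 0.615/C = 41.353/38.353 + 0.0581 = 1.1363
τ₀ = 8FD/(πd³) = 8·4240·126.0/(π·11.9³) = 4.27392e+06/5294.1 = 807.3 MPa
τ_max = K·τ₀ = 1.1363 × 807.3 = 917.34 MPa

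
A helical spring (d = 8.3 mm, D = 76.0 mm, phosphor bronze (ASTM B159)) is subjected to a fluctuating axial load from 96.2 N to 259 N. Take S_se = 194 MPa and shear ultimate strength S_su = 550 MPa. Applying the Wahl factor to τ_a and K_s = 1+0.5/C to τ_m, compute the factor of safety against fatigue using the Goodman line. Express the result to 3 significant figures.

C = D/d = 76.0/8.3 = 9.1566; K_W = (4C−1)/(4C−4)+0.615/C = 1.1591; K_s = 1+0.5/C = 1.0546
F_a = (F_max−F_min)/2 = 81.4 N; F_m = (F_max+F_min)/2 = 177.6 N
τ_a = K_W·8F_aD/(πd³) = 1.1591 × 27.551 = 31.935 MPa
τ_m = K_s·8F_mD/(πd³) = 1.0546 × 60.112 = 63.395 MPa
Goodman: 1/n_f = τ_a/S_se + τ_m/S_su = 31.935/194 + 63.395/550 = 0.16461 + 0.11526 = 0.27988
n_f = 1/0.27988 = 3.573

3.57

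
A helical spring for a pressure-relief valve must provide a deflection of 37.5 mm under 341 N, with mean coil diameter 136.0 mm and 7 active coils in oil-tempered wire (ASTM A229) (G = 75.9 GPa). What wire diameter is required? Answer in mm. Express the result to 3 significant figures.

11.4 mm

Required rate k = F/δ = 341/37.5 = 9.0933 N/mm
d = (8D³N_a·k / G)^(1/4) = (8·136.0³·7·9.0933 / (75.9×10³))^0.25
  = (16877)^0.25 = 11.3978 mm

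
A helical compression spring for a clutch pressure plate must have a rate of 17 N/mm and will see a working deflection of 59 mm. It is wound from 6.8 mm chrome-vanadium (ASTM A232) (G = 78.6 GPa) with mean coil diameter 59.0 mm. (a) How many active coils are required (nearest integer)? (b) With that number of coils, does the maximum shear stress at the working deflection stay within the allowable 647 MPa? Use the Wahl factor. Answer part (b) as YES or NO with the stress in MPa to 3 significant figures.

(a) 6 coils; (b) YES, τ_max = 562 MPa

N_a = Gd⁴/(8D³k) = (78.6×10³)(6.8⁴)/(8·59.0³·17) = 6.017 → N_a = 6
Actual rate k = Gd⁴/(8D³·6) = 17.048 N/mm
Working load F = kδ = 17.048·59 = 1005.8 N
C = 59.0/6.8 = 8.6765; K_W = (4C−1)/(4C−4)+0.615/C = 1.1686
τ_max = K_W·8FD/(πd³) = 1.1686·480.59 = 561.61 MPa
τ_max ≤ 647 MPa → acceptable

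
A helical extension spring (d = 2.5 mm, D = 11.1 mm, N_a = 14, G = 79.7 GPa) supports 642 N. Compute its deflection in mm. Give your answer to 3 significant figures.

31.6 mm

k = Gd⁴/(8D³N_a) = (79.7×10³)(2.5⁴)/(8·11.1³·14) = 20.325 N/mm
δ = F/k = 642 / 20.325 = 31.587 mm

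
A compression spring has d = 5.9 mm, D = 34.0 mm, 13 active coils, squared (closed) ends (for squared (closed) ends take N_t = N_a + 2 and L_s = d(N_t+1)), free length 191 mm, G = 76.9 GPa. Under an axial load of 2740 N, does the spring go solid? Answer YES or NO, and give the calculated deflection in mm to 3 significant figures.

YES, δ = 120 mm

k = Gd⁴/(8D³N_a) = (76.9×10³)(5.9⁴)/(8·34.0³·13) = 22.796 N/mm
N_t = 15; L_s = 5.9·16 = 94.4 mm; δ_solid = L₀ − L_s = 191 − 94.4 = 96.6 mm
δ = F/k = 2740/22.796 = 120.19 mm
δ ≥ δ_solid → spring goes solid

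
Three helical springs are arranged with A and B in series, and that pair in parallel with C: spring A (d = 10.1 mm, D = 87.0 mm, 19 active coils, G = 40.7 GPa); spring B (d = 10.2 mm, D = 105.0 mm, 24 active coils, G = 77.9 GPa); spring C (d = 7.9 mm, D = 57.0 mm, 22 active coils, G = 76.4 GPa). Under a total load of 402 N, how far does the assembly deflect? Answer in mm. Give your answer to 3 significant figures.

k_A = Gd⁴/(8D³N_a) = (40.7×10³)(10.1⁴)/(8·87.0³·19) = 4.2313 N/mm
k_B = Gd⁴/(8D³N_a) = (77.9×10³)(10.2⁴)/(8·105.0³·24) = 3.7938 N/mm
k_C = Gd⁴/(8D³N_a) = (76.4×10³)(7.9⁴)/(8·57.0³·22) = 9.1299 N/mm
Springs A,B series: k_AB = 1/(1/4.2313+1/3.7938) = 2.0003 N/mm; parallel with C: k_eq = 2.0003+9.1299 = 11.13 N/mm
δ = F/k_eq = 402/11.13 = 36.118 mm

36.1 mm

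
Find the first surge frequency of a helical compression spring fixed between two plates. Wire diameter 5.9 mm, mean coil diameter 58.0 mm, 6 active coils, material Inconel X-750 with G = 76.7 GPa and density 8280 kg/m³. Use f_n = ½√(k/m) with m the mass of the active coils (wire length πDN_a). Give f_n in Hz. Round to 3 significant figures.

k = Gd⁴/(8D³N_a) = (76.7×10³)(5.9⁴)/(8·58.0³·6) = 9.9238 N/mm = 9923.8 N/m
Wire length L = πDN_a = π·58.0·6 = 1093.3 mm
m = ρ·(πd²/4)·L = 8280 × 27.34×10⁻⁶ m² × 1.0933 m = 0.24749 kg
f_n = ½√(k/m) = 0.5·√(9923.8/0.24749) = 0.5·√(40098) = 100.12 Hz

100 Hz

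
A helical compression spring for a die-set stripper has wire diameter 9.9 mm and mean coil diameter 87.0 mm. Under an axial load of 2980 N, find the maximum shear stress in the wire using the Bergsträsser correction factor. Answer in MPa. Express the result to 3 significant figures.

786 MPa

Spring index C = D/d = 87.0/9.9 = 8.7879
K_B = (4C+2)/(4C−3) = 37.152/32.152 = 1.1555
τ₀ = 8FD/(πd³) = 8·2980·87.0/(π·9.9³) = 2.07408e+06/3048.3 = 680.41 MPa
τ_max = K·τ₀ = 1.1555 × 680.41 = 786.22 MPa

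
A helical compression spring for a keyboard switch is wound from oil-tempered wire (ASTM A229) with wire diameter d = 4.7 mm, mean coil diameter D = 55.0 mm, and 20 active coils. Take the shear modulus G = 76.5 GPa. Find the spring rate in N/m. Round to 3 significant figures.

1400 N/m

k = Gd⁴/(8D³N_a) = (76.5×10³ × 4.7⁴) / (8 × 55.0³ × 20)
  = 3.73296e+07 / 2.662e+07 = 1.4023 N/mm = 1402.3 N/m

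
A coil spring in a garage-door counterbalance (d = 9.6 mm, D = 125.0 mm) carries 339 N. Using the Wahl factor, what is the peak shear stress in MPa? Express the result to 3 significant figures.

Spring index C = D/d = 125.0/9.6 = 13.0208
K_W = (4C−1)/(4C−4) + 0.615/C = 51.083/48.083 + 0.0472 = 1.1096
τ₀ = 8FD/(πd³) = 8·339·125.0/(π·9.6³) = 339000/2779.5 = 121.97 MPa
τ_max = K·τ₀ = 1.1096 × 121.97 = 135.34 MPa

135 MPa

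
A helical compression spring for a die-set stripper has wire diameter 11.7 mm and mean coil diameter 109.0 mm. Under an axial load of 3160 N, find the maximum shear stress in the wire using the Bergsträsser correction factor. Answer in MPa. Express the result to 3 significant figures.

Spring index C = D/d = 109.0/11.7 = 9.3162
K_B = (4C+2)/(4C−3) = 39.265/34.265 = 1.1459
τ₀ = 8FD/(πd³) = 8·3160·109.0/(π·11.7³) = 2.75552e+06/5031.6 = 547.64 MPa
τ_max = K·τ₀ = 1.1459 × 547.64 = 627.55 MPa

628 MPa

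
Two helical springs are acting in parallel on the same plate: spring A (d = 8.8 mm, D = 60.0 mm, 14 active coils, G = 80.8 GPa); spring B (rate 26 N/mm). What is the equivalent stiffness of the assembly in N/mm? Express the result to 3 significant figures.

46.0 N/mm

k_A = Gd⁴/(8D³N_a) = (80.8×10³)(8.8⁴)/(8·60.0³·14) = 20.03 N/mm
Parallel: k_eq = 20.03 + 26 = 46.03 N/mm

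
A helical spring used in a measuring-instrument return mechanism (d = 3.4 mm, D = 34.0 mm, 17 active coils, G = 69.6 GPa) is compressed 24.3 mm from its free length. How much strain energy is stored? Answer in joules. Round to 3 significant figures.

0.514 J

k = Gd⁴/(8D³N_a) = (69.6×10³)(3.4⁴)/(8·34.0³·17) = 1.74 N/mm
U = ½kδ² = 0.5 × 1.74 × 24.3² = 513.73 N·mm = 0.51373 J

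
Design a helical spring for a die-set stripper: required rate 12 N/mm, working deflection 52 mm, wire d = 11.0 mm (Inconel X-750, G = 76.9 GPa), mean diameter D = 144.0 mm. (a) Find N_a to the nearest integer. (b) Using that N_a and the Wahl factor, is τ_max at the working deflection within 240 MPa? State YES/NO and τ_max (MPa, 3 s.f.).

N_a = Gd⁴/(8D³k) = (76.9×10³)(11.0⁴)/(8·144.0³·12) = 3.928 → N_a = 4
Actual rate k = Gd⁴/(8D³·4) = 11.783 N/mm
Working load F = kδ = 11.783·52 = 612.72 N
C = 144.0/11.0 = 13.0909; K_W = (4C−1)/(4C−4)+0.615/C = 1.1090
τ_max = K_W·8FD/(πd³) = 1.1090·168.81 = 187.21 MPa
τ_max ≤ 240 MPa → acceptable

(a) 4 coils; (b) YES, τ_max = 187 MPa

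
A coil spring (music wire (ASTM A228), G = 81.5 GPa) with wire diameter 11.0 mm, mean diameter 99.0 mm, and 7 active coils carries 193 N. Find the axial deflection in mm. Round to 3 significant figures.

k = Gd⁴/(8D³N_a) = (81.5×10³)(11.0⁴)/(8·99.0³·7) = 21.96 N/mm
δ = F/k = 193 / 21.96 = 8.7887 mm

8.79 mm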